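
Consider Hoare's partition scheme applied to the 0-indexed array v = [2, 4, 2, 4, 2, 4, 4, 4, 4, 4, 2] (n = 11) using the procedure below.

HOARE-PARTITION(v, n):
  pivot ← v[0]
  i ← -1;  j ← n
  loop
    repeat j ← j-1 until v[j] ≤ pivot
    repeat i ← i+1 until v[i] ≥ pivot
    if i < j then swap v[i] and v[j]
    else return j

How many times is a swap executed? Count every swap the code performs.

pivot = v[0] = 2; i = -1, j = 11
j→10 (v[10]=2≤2), i→0 (v[0]=2≥2); i<j, swap → [2, 4, 2, 4, 2, 4, 4, 4, 4, 4, 2]
j→4 (v[4]=2≤2), i→1 (v[1]=4≥2); i<j, swap → [2, 2, 2, 4, 4, 4, 4, 4, 4, 4, 2]
j→2, i→2; i≥j, return j=2. v = [2, 2, 2, 4, 4, 4, 4, 4, 4, 4, 2]

2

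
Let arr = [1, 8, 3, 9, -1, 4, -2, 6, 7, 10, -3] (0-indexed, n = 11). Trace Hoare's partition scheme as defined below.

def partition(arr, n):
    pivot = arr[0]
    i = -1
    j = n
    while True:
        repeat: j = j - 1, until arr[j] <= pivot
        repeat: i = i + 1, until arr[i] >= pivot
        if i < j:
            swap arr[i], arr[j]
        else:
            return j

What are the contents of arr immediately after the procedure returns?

[-3, -2, -1, 9, 3, 4, 8, 6, 7, 10, 1]

pivot=1
j stops at 10 (-3), i stops at 0 (1); swap ⇒ [-3, 8, 3, 9, -1, 4, -2, 6, 7, 10, 1]
j stops at 6 (-2), i stops at 1 (8); swap ⇒ [-3, -2, 3, 9, -1, 4, 8, 6, 7, 10, 1]
j stops at 4 (-1), i stops at 2 (3); swap ⇒ [-3, -2, -1, 9, 3, 4, 8, 6, 7, 10, 1]
j stops at 2, i stops at 3; i≥j ⇒ return 2. arr=[-3, -2, -1, 9, 3, 4, 8, 6, 7, 10, 1]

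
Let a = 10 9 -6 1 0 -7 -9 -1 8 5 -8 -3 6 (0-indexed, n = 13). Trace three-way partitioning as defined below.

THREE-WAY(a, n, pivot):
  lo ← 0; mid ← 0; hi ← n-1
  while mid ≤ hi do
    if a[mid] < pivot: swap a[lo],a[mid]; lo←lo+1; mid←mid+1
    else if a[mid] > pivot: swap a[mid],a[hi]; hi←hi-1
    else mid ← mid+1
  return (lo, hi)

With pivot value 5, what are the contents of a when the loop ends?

-3 -8 -6 1 0 -7 -9 -1 5 8 9 6 10

pivot = 5; lo=0, mid=0, hi=12
a[mid]=10>5: swap a[0],a[12]; hi=11 → 6 9 -6 1 0 -7 -9 -1 8 5 -8 -3 10
a[mid]=6>5: swap a[0],a[11]; hi=10 → -3 9 -6 1 0 -7 -9 -1 8 5 -8 6 10
a[mid]=-3<5: swap a[0],a[0]; lo=1,mid=1 → -3 9 -6 1 0 -7 -9 -1 8 5 -8 6 10
a[mid]=9>5: swap a[1],a[10]; hi=9 → -3 -8 -6 1 0 -7 -9 -1 8 5 9 6 10
a[mid]=-8<5: swap a[1],a[1]; lo=2,mid=2 → -3 -8 -6 1 0 -7 -9 -1 8 5 9 6 10
a[mid]=-6<5: swap a[2],a[2]; lo=3,mid=3 → -3 -8 -6 1 0 -7 -9 -1 8 5 9 6 10
a[mid]=1<5: swap a[3],a[3]; lo=4,mid=4 → -3 -8 -6 1 0 -7 -9 -1 8 5 9 6 10
a[mid]=0<5: swap a[4],a[4]; lo=5,mid=5 → -3 -8 -6 1 0 -7 -9 -1 8 5 9 6 10
a[mid]=-7<5: swap a[5],a[5]; lo=6,mid=6 → -3 -8 -6 1 0 -7 -9 -1 8 5 9 6 10
a[mid]=-9<5: swap a[6],a[6]; lo=7,mid=7 → -3 -8 -6 1 0 -7 -9 -1 8 5 9 6 10
a[mid]=-1<5: swap a[7],a[7]; lo=8,mid=8 → -3 -8 -6 1 0 -7 -9 -1 8 5 9 6 10
a[mid]=8>5: swap a[8],a[9]; hi=8 → -3 -8 -6 1 0 -7 -9 -1 5 8 9 6 10
a[mid]=5=5: mid=9
end: lo=8, hi=8; a = -3 -8 -6 1 0 -7 -9 -1 5 8 9 6 10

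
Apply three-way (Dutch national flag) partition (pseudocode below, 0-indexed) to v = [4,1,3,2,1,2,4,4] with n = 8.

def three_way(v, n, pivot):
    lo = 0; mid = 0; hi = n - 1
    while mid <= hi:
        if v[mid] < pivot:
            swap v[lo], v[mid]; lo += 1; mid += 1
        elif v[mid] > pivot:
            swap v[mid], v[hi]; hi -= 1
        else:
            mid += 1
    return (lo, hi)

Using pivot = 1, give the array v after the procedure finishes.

[1,1,2,3,2,4,4,4]

pivot = 1; lo=0, mid=0, hi=7
v[mid]=4>1: swap v[0],v[7]; hi=6 → [4,1,3,2,1,2,4,4]
v[mid]=4>1: swap v[0],v[6]; hi=5 → [4,1,3,2,1,2,4,4]
v[mid]=4>1: swap v[0],v[5]; hi=4 → [2,1,3,2,1,4,4,4]
v[mid]=2>1: swap v[0],v[4]; hi=3 → [1,1,3,2,2,4,4,4]
v[mid]=1=1: mid=1
v[mid]=1=1: mid=2
v[mid]=3>1: swap v[2],v[3]; hi=2 → [1,1,2,3,2,4,4,4]
v[mid]=2>1: swap v[2],v[2]; hi=1 → [1,1,2,3,2,4,4,4]
end: lo=0, hi=1; v = [1,1,2,3,2,4,4,4]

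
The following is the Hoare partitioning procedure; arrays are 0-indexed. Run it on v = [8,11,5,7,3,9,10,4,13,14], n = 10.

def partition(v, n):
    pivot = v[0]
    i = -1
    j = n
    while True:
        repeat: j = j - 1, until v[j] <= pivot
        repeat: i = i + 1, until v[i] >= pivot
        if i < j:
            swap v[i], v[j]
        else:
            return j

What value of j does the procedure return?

3

pivot = v[0] = 8; i = -1, j = 10
j→7 (v[7]=4≤8), i→0 (v[0]=8≥8); i<j, swap → [4,11,5,7,3,9,10,8,13,14]
j→4 (v[4]=3≤8), i→1 (v[1]=11≥8); i<j, swap → [4,3,5,7,11,9,10,8,13,14]
j→3, i→4; i≥j, return j=3. v = [4,3,5,7,11,9,10,8,13,14]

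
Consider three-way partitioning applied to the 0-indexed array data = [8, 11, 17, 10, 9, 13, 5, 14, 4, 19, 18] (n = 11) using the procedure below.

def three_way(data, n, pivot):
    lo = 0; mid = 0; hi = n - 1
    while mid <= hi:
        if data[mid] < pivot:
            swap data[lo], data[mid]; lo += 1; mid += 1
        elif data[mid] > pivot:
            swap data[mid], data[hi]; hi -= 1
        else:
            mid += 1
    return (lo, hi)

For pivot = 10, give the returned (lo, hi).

lo=0 mid=0 hi=10
8<10: swap(0,0), lo=1 mid=1 ⇒ [8, 11, 17, 10, 9, 13, 5, 14, 4, 19, 18]
11>10: swap(1,10), hi=9 ⇒ [8, 18, 17, 10, 9, 13, 5, 14, 4, 19, 11]
18>10: swap(1,9), hi=8 ⇒ [8, 19, 17, 10, 9, 13, 5, 14, 4, 18, 11]
19>10: swap(1,8), hi=7 ⇒ [8, 4, 17, 10, 9, 13, 5, 14, 19, 18, 11]
4<10: swap(1,1), lo=2 mid=2 ⇒ [8, 4, 17, 10, 9, 13, 5, 14, 19, 18, 11]
17>10: swap(2,7), hi=6 ⇒ [8, 4, 14, 10, 9, 13, 5, 17, 19, 18, 11]
14>10: swap(2,6), hi=5 ⇒ [8, 4, 5, 10, 9, 13, 14, 17, 19, 18, 11]
5<10: swap(2,2), lo=3 mid=3 ⇒ [8, 4, 5, 10, 9, 13, 14, 17, 19, 18, 11]
10=10: mid=4
9<10: swap(3,4), lo=4 mid=5 ⇒ [8, 4, 5, 9, 10, 13, 14, 17, 19, 18, 11]
13>10: swap(5,5), hi=4 ⇒ [8, 4, 5, 9, 10, 13, 14, 17, 19, 18, 11]
done. lo=4 hi=4; data=[8, 4, 5, 9, 10, 13, 14, 17, 19, 18, 11]

(4, 4)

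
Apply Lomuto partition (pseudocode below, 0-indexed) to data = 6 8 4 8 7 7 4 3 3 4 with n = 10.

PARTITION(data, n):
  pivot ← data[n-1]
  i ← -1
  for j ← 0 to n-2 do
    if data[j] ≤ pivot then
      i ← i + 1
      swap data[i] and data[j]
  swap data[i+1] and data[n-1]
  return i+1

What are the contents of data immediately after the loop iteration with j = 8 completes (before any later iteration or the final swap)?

4 4 3 3 7 7 8 6 8 4

pivot=4, i=-1
j=0: 6>4, skip
j=1: 8>4, skip
j=2: 4≤4, i=0, swap(0,2) ⇒ 4 8 6 8 7 7 4 3 3 4
j=3: 8>4, skip
j=4: 7>4, skip
j=5: 7>4, skip
j=6: 4≤4, i=1, swap(1,6) ⇒ 4 4 6 8 7 7 8 3 3 4
j=7: 3≤4, i=2, swap(2,7) ⇒ 4 4 3 8 7 7 8 6 3 4
j=8: 3≤4, i=3, swap(3,8) ⇒ 4 4 3 3 7 7 8 6 8 4
(after j=8) data = 4 4 3 3 7 7 8 6 8 4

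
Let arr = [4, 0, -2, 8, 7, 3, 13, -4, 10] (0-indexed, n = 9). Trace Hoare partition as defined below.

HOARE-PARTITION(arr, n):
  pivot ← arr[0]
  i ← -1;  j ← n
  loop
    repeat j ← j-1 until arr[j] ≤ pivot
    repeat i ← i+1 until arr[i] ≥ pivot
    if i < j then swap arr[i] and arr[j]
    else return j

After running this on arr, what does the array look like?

pivot = arr[0] = 4; i = -1, j = 9
j→7 (arr[7]=-4≤4), i→0 (arr[0]=4≥4); i<j, swap → [-4, 0, -2, 8, 7, 3, 13, 4, 10]
j→5 (arr[5]=3≤4), i→3 (arr[3]=8≥4); i<j, swap → [-4, 0, -2, 3, 7, 8, 13, 4, 10]
j→3, i→4; i≥j, return j=3. arr = [-4, 0, -2, 3, 7, 8, 13, 4, 10]

[-4, 0, -2, 3, 7, 8, 13, 4, 10]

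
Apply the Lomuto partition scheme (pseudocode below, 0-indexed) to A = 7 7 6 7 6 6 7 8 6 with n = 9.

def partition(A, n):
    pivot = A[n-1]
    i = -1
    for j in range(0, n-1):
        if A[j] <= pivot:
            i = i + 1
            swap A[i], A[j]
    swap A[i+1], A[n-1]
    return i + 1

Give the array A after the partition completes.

6 6 6 6 7 7 7 8 7

pivot=6, i=-1
j=0: 7>6, skip
j=1: 7>6, skip
j=2: 6≤6, i=0, swap(0,2) ⇒ 6 7 7 7 6 6 7 8 6
j=3: 7>6, skip
j=4: 6≤6, i=1, swap(1,4) ⇒ 6 6 7 7 7 6 7 8 6
j=5: 6≤6, i=2, swap(2,5) ⇒ 6 6 6 7 7 7 7 8 6
j=6: 7>6, skip
j=7: 8>6, skip
swap(3,8) ⇒ 6 6 6 6 7 7 7 8 7; return 3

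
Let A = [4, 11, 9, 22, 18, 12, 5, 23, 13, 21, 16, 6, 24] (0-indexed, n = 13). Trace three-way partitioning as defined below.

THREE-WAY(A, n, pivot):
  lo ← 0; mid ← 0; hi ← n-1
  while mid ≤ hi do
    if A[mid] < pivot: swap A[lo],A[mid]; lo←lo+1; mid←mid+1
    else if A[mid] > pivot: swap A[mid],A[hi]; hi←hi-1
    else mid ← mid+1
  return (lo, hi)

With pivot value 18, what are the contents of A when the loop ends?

pivot = 18; lo=0, mid=0, hi=12
A[mid]=4<18: swap A[0],A[0]; lo=1,mid=1 → [4, 11, 9, 22, 18, 12, 5, 23, 13, 21, 16, 6, 24]
A[mid]=11<18: swap A[1],A[1]; lo=2,mid=2 → [4, 11, 9, 22, 18, 12, 5, 23, 13, 21, 16, 6, 24]
A[mid]=9<18: swap A[2],A[2]; lo=3,mid=3 → [4, 11, 9, 22, 18, 12, 5, 23, 13, 21, 16, 6, 24]
A[mid]=22>18: swap A[3],A[12]; hi=11 → [4, 11, 9, 24, 18, 12, 5, 23, 13, 21, 16, 6, 22]
A[mid]=24>18: swap A[3],A[11]; hi=10 → [4, 11, 9, 6, 18, 12, 5, 23, 13, 21, 16, 24, 22]
A[mid]=6<18: swap A[3],A[3]; lo=4,mid=4 → [4, 11, 9, 6, 18, 12, 5, 23, 13, 21, 16, 24, 22]
A[mid]=18=18: mid=5
A[mid]=12<18: swap A[4],A[5]; lo=5,mid=6 → [4, 11, 9, 6, 12, 18, 5, 23, 13, 21, 16, 24, 22]
A[mid]=5<18: swap A[5],A[6]; lo=6,mid=7 → [4, 11, 9, 6, 12, 5, 18, 23, 13, 21, 16, 24, 22]
A[mid]=23>18: swap A[7],A[10]; hi=9 → [4, 11, 9, 6, 12, 5, 18, 16, 13, 21, 23, 24, 22]
A[mid]=16<18: swap A[6],A[7]; lo=7,mid=8 → [4, 11, 9, 6, 12, 5, 16, 18, 13, 21, 23, 24, 22]
A[mid]=13<18: swap A[7],A[8]; lo=8,mid=9 → [4, 11, 9, 6, 12, 5, 16, 13, 18, 21, 23, 24, 22]
A[mid]=21>18: swap A[9],A[9]; hi=8 → [4, 11, 9, 6, 12, 5, 16, 13, 18, 21, 23, 24, 22]
end: lo=8, hi=8; A = [4, 11, 9, 6, 12, 5, 16, 13, 18, 21, 23, 24, 22]

[4, 11, 9, 6, 12, 5, 16, 13, 18, 21, 23, 24, 22]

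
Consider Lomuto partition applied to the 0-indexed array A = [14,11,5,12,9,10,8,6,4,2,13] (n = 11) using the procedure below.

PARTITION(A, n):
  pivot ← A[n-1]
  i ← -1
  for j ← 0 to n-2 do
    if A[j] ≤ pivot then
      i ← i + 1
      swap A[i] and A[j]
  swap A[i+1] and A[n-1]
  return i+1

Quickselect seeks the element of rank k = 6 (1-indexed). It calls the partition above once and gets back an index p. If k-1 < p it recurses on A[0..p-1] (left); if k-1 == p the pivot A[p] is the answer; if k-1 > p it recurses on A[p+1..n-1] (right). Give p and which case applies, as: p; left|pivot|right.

pivot=13, i=-1
j=0: 14>13, skip
j=1: 11≤13, i=0, swap(0,1) ⇒ [11,14,5,12,9,10,8,6,4,2,13]
j=2: 5≤13, i=1, swap(1,2) ⇒ [11,5,14,12,9,10,8,6,4,2,13]
j=3: 12≤13, i=2, swap(2,3) ⇒ [11,5,12,14,9,10,8,6,4,2,13]
j=4: 9≤13, i=3, swap(3,4) ⇒ [11,5,12,9,14,10,8,6,4,2,13]
j=5: 10≤13, i=4, swap(4,5) ⇒ [11,5,12,9,10,14,8,6,4,2,13]
j=6: 8≤13, i=5, swap(5,6) ⇒ [11,5,12,9,10,8,14,6,4,2,13]
j=7: 6≤13, i=6, swap(6,7) ⇒ [11,5,12,9,10,8,6,14,4,2,13]
j=8: 4≤13, i=7, swap(7,8) ⇒ [11,5,12,9,10,8,6,4,14,2,13]
j=9: 2≤13, i=8, swap(8,9) ⇒ [11,5,12,9,10,8,6,4,2,14,13]
swap(9,10) ⇒ [11,5,12,9,10,8,6,4,2,13,14]; return 9
p = 9; k-1 = 5 < 9 ⇒ left

9; left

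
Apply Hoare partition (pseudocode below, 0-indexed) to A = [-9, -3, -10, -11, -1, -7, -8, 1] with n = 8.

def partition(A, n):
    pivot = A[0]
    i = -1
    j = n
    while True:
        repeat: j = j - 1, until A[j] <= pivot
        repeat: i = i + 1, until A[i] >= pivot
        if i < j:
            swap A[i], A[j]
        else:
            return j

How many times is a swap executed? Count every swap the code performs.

pivot=-9
j stops at 3 (-11), i stops at 0 (-9); swap ⇒ [-11, -3, -10, -9, -1, -7, -8, 1]
j stops at 2 (-10), i stops at 1 (-3); swap ⇒ [-11, -10, -3, -9, -1, -7, -8, 1]
j stops at 1, i stops at 2; i≥j ⇒ return 1. A=[-11, -10, -3, -9, -1, -7, -8, 1]

2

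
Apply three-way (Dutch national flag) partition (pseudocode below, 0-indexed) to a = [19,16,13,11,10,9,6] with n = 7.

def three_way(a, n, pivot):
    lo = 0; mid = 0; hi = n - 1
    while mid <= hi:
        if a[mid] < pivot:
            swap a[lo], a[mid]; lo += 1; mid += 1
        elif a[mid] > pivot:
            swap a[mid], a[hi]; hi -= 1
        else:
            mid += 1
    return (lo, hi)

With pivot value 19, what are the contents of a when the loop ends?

pivot = 19; lo=0, mid=0, hi=6
a[mid]=19=19: mid=1
a[mid]=16<19: swap a[0],a[1]; lo=1,mid=2 → [16,19,13,11,10,9,6]
a[mid]=13<19: swap a[1],a[2]; lo=2,mid=3 → [16,13,19,11,10,9,6]
a[mid]=11<19: swap a[2],a[3]; lo=3,mid=4 → [16,13,11,19,10,9,6]
a[mid]=10<19: swap a[3],a[4]; lo=4,mid=5 → [16,13,11,10,19,9,6]
a[mid]=9<19: swap a[4],a[5]; lo=5,mid=6 → [16,13,11,10,9,19,6]
a[mid]=6<19: swap a[5],a[6]; lo=6,mid=7 → [16,13,11,10,9,6,19]
end: lo=6, hi=6; a = [16,13,11,10,9,6,19]

[16,13,11,10,9,6,19]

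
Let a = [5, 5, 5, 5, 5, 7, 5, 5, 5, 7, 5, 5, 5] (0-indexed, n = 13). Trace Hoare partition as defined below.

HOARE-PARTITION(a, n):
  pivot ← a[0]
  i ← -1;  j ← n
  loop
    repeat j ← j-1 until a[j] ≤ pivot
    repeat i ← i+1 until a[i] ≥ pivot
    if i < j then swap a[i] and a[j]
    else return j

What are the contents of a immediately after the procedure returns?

pivot=5
j stops at 12 (5), i stops at 0 (5); swap ⇒ [5, 5, 5, 5, 5, 7, 5, 5, 5, 7, 5, 5, 5]
j stops at 11 (5), i stops at 1 (5); swap ⇒ [5, 5, 5, 5, 5, 7, 5, 5, 5, 7, 5, 5, 5]
j stops at 10 (5), i stops at 2 (5); swap ⇒ [5, 5, 5, 5, 5, 7, 5, 5, 5, 7, 5, 5, 5]
j stops at 8 (5), i stops at 3 (5); swap ⇒ [5, 5, 5, 5, 5, 7, 5, 5, 5, 7, 5, 5, 5]
j stops at 7 (5), i stops at 4 (5); swap ⇒ [5, 5, 5, 5, 5, 7, 5, 5, 5, 7, 5, 5, 5]
j stops at 6 (5), i stops at 5 (7); swap ⇒ [5, 5, 5, 5, 5, 5, 7, 5, 5, 7, 5, 5, 5]
j stops at 5, i stops at 6; i≥j ⇒ return 5. a=[5, 5, 5, 5, 5, 5, 7, 5, 5, 7, 5, 5, 5]

[5, 5, 5, 5, 5, 5, 7, 5, 5, 7, 5, 5, 5]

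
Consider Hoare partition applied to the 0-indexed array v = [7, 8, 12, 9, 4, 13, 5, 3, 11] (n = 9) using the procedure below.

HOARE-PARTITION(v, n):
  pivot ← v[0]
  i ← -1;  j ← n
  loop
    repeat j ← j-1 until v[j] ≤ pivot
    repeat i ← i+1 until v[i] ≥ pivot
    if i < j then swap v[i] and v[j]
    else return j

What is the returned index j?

pivot=7
j stops at 7 (3), i stops at 0 (7); swap ⇒ [3, 8, 12, 9, 4, 13, 5, 7, 11]
j stops at 6 (5), i stops at 1 (8); swap ⇒ [3, 5, 12, 9, 4, 13, 8, 7, 11]
j stops at 4 (4), i stops at 2 (12); swap ⇒ [3, 5, 4, 9, 12, 13, 8, 7, 11]
j stops at 2, i stops at 3; i≥j ⇒ return 2. v=[3, 5, 4, 9, 12, 13, 8, 7, 11]

2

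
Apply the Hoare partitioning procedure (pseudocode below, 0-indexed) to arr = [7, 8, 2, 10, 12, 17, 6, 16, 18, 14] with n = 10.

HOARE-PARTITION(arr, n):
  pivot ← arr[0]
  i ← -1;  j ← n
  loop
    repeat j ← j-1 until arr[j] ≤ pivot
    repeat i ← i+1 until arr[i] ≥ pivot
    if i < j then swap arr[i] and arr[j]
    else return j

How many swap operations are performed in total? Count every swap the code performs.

pivot = arr[0] = 7; i = -1, j = 10
j→6 (arr[6]=6≤7), i→0 (arr[0]=7≥7); i<j, swap → [6, 8, 2, 10, 12, 17, 7, 16, 18, 14]
j→2 (arr[2]=2≤7), i→1 (arr[1]=8≥7); i<j, swap → [6, 2, 8, 10, 12, 17, 7, 16, 18, 14]
j→1, i→2; i≥j, return j=1. arr = [6, 2, 8, 10, 12, 17, 7, 16, 18, 14]

2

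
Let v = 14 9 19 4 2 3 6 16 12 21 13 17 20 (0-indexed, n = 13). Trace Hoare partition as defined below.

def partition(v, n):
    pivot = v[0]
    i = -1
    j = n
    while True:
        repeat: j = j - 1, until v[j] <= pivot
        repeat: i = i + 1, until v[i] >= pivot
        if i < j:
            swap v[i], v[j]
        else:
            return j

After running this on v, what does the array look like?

13 9 12 4 2 3 6 16 19 21 14 17 20

pivot=14
j stops at 10 (13), i stops at 0 (14); swap ⇒ 13 9 19 4 2 3 6 16 12 21 14 17 20
j stops at 8 (12), i stops at 2 (19); swap ⇒ 13 9 12 4 2 3 6 16 19 21 14 17 20
j stops at 6, i stops at 7; i≥j ⇒ return 6. v=13 9 12 4 2 3 6 16 19 21 14 17 20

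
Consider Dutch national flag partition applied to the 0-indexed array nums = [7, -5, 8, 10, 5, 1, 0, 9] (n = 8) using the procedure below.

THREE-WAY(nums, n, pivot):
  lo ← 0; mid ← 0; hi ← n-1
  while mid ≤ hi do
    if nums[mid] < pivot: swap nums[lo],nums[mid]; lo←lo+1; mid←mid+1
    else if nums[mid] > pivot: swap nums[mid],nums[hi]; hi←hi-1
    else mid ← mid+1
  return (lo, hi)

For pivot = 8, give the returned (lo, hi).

(5, 5)

lo=0 mid=0 hi=7
7<8: swap(0,0), lo=1 mid=1 ⇒ [7, -5, 8, 10, 5, 1, 0, 9]
-5<8: swap(1,1), lo=2 mid=2 ⇒ [7, -5, 8, 10, 5, 1, 0, 9]
8=8: mid=3
10>8: swap(3,7), hi=6 ⇒ [7, -5, 8, 9, 5, 1, 0, 10]
9>8: swap(3,6), hi=5 ⇒ [7, -5, 8, 0, 5, 1, 9, 10]
0<8: swap(2,3), lo=3 mid=4 ⇒ [7, -5, 0, 8, 5, 1, 9, 10]
5<8: swap(3,4), lo=4 mid=5 ⇒ [7, -5, 0, 5, 8, 1, 9, 10]
1<8: swap(4,5), lo=5 mid=6 ⇒ [7, -5, 0, 5, 1, 8, 9, 10]
done. lo=5 hi=5; nums=[7, -5, 0, 5, 1, 8, 9, 10]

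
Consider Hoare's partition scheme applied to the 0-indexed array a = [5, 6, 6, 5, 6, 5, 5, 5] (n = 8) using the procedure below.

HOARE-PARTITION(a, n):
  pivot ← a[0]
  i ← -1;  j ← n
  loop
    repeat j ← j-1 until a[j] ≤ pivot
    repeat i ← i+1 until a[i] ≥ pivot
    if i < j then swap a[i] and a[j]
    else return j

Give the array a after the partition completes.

pivot = a[0] = 5; i = -1, j = 8
j→7 (a[7]=5≤5), i→0 (a[0]=5≥5); i<j, swap → [5, 6, 6, 5, 6, 5, 5, 5]
j→6 (a[6]=5≤5), i→1 (a[1]=6≥5); i<j, swap → [5, 5, 6, 5, 6, 5, 6, 5]
j→5 (a[5]=5≤5), i→2 (a[2]=6≥5); i<j, swap → [5, 5, 5, 5, 6, 6, 6, 5]
j→3, i→3; i≥j, return j=3. a = [5, 5, 5, 5, 6, 6, 6, 5]

[5, 5, 5, 5, 6, 6, 6, 5]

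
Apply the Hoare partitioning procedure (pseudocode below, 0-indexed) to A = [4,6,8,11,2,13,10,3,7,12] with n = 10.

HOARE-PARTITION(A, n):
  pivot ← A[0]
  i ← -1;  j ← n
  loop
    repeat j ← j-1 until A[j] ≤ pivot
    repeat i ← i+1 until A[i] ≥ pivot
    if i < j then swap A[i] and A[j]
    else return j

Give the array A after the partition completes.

pivot = A[0] = 4; i = -1, j = 10
j→7 (A[7]=3≤4), i→0 (A[0]=4≥4); i<j, swap → [3,6,8,11,2,13,10,4,7,12]
j→4 (A[4]=2≤4), i→1 (A[1]=6≥4); i<j, swap → [3,2,8,11,6,13,10,4,7,12]
j→1, i→2; i≥j, return j=1. A = [3,2,8,11,6,13,10,4,7,12]

[3,2,8,11,6,13,10,4,7,12]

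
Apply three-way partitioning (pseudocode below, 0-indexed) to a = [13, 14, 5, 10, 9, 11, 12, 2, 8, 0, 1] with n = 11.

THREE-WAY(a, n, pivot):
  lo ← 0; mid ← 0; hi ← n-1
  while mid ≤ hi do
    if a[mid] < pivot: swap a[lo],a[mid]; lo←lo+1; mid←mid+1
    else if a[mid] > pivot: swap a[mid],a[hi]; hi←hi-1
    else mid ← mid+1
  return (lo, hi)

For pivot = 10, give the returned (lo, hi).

pivot = 10; lo=0, mid=0, hi=10
a[mid]=13>10: swap a[0],a[10]; hi=9 → [1, 14, 5, 10, 9, 11, 12, 2, 8, 0, 13]
a[mid]=1<10: swap a[0],a[0]; lo=1,mid=1 → [1, 14, 5, 10, 9, 11, 12, 2, 8, 0, 13]
a[mid]=14>10: swap a[1],a[9]; hi=8 → [1, 0, 5, 10, 9, 11, 12, 2, 8, 14, 13]
a[mid]=0<10: swap a[1],a[1]; lo=2,mid=2 → [1, 0, 5, 10, 9, 11, 12, 2, 8, 14, 13]
a[mid]=5<10: swap a[2],a[2]; lo=3,mid=3 → [1, 0, 5, 10, 9, 11, 12, 2, 8, 14, 13]
a[mid]=10=10: mid=4
a[mid]=9<10: swap a[3],a[4]; lo=4,mid=5 → [1, 0, 5, 9, 10, 11, 12, 2, 8, 14, 13]
a[mid]=11>10: swap a[5],a[8]; hi=7 → [1, 0, 5, 9, 10, 8, 12, 2, 11, 14, 13]
a[mid]=8<10: swap a[4],a[5]; lo=5,mid=6 → [1, 0, 5, 9, 8, 10, 12, 2, 11, 14, 13]
a[mid]=12>10: swap a[6],a[7]; hi=6 → [1, 0, 5, 9, 8, 10, 2, 12, 11, 14, 13]
a[mid]=2<10: swap a[5],a[6]; lo=6,mid=7 → [1, 0, 5, 9, 8, 2, 10, 12, 11, 14, 13]
end: lo=6, hi=6; a = [1, 0, 5, 9, 8, 2, 10, 12, 11, 14, 13]

(6, 6)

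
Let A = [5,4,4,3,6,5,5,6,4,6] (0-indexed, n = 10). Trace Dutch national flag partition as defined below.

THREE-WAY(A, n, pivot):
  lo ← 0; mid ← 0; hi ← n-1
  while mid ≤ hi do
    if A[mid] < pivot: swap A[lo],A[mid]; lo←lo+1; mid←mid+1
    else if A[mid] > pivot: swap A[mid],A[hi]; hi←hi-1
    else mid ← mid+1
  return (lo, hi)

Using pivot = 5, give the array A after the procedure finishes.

pivot = 5; lo=0, mid=0, hi=9
A[mid]=5=5: mid=1
A[mid]=4<5: swap A[0],A[1]; lo=1,mid=2 → [4,5,4,3,6,5,5,6,4,6]
A[mid]=4<5: swap A[1],A[2]; lo=2,mid=3 → [4,4,5,3,6,5,5,6,4,6]
A[mid]=3<5: swap A[2],A[3]; lo=3,mid=4 → [4,4,3,5,6,5,5,6,4,6]
A[mid]=6>5: swap A[4],A[9]; hi=8 → [4,4,3,5,6,5,5,6,4,6]
A[mid]=6>5: swap A[4],A[8]; hi=7 → [4,4,3,5,4,5,5,6,6,6]
A[mid]=4<5: swap A[3],A[4]; lo=4,mid=5 → [4,4,3,4,5,5,5,6,6,6]
A[mid]=5=5: mid=6
A[mid]=5=5: mid=7
A[mid]=6>5: swap A[7],A[7]; hi=6 → [4,4,3,4,5,5,5,6,6,6]
end: lo=4, hi=6; A = [4,4,3,4,5,5,5,6,6,6]

[4,4,3,4,5,5,5,6,6,6]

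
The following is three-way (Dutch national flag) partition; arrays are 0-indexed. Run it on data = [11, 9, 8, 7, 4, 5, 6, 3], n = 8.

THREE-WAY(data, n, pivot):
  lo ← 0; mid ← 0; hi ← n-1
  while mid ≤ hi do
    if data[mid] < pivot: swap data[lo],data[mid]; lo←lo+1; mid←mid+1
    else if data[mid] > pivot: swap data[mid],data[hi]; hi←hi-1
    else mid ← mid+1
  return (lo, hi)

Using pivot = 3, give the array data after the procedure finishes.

pivot = 3; lo=0, mid=0, hi=7
data[mid]=11>3: swap data[0],data[7]; hi=6 → [3, 9, 8, 7, 4, 5, 6, 11]
data[mid]=3=3: mid=1
data[mid]=9>3: swap data[1],data[6]; hi=5 → [3, 6, 8, 7, 4, 5, 9, 11]
data[mid]=6>3: swap data[1],data[5]; hi=4 → [3, 5, 8, 7, 4, 6, 9, 11]
data[mid]=5>3: swap data[1],data[4]; hi=3 → [3, 4, 8, 7, 5, 6, 9, 11]
data[mid]=4>3: swap data[1],data[3]; hi=2 → [3, 7, 8, 4, 5, 6, 9, 11]
data[mid]=7>3: swap data[1],data[2]; hi=1 → [3, 8, 7, 4, 5, 6, 9, 11]
data[mid]=8>3: swap data[1],data[1]; hi=0 → [3, 8, 7, 4, 5, 6, 9, 11]
end: lo=0, hi=0; data = [3, 8, 7, 4, 5, 6, 9, 11]

[3, 8, 7, 4, 5, 6, 9, 11]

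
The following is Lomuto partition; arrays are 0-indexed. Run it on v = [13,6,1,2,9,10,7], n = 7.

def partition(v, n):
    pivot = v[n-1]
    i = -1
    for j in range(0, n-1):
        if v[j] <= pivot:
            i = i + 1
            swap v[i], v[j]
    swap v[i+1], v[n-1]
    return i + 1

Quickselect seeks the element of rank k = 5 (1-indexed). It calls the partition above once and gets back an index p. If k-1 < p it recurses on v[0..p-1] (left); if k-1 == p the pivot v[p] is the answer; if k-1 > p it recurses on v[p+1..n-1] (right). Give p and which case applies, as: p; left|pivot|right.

3; right

pivot=7, i=-1
j=0: 13>7, skip
j=1: 6≤7, i=0, swap(0,1) ⇒ [6,13,1,2,9,10,7]
j=2: 1≤7, i=1, swap(1,2) ⇒ [6,1,13,2,9,10,7]
j=3: 2≤7, i=2, swap(2,3) ⇒ [6,1,2,13,9,10,7]
j=4: 9>7, skip
j=5: 10>7, skip
swap(3,6) ⇒ [6,1,2,7,9,10,13]; return 3
p = 3; k-1 = 4 > 3 ⇒ right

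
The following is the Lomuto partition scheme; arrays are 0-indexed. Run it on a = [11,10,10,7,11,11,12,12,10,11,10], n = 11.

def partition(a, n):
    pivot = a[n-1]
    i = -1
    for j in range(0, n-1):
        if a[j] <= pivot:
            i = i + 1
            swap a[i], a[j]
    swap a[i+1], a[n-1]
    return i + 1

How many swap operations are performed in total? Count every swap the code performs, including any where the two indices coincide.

pivot=10, i=-1
j=0: 11>10, skip
j=1: 10≤10, i=0, swap(0,1) ⇒ [10,11,10,7,11,11,12,12,10,11,10]
j=2: 10≤10, i=1, swap(1,2) ⇒ [10,10,11,7,11,11,12,12,10,11,10]
j=3: 7≤10, i=2, swap(2,3) ⇒ [10,10,7,11,11,11,12,12,10,11,10]
j=4: 11>10, skip
j=5: 11>10, skip
j=6: 12>10, skip
j=7: 12>10, skip
j=8: 10≤10, i=3, swap(3,8) ⇒ [10,10,7,10,11,11,12,12,11,11,10]
j=9: 11>10, skip
swap(4,10) ⇒ [10,10,7,10,10,11,12,12,11,11,11]; return 4

5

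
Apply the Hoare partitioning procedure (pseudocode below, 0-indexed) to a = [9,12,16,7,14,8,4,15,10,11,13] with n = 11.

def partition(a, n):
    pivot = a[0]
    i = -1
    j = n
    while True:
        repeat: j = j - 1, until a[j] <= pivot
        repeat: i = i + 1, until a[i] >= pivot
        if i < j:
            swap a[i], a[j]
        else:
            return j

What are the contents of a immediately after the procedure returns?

pivot = a[0] = 9; i = -1, j = 11
j→6 (a[6]=4≤9), i→0 (a[0]=9≥9); i<j, swap → [4,12,16,7,14,8,9,15,10,11,13]
j→5 (a[5]=8≤9), i→1 (a[1]=12≥9); i<j, swap → [4,8,16,7,14,12,9,15,10,11,13]
j→3 (a[3]=7≤9), i→2 (a[2]=16≥9); i<j, swap → [4,8,7,16,14,12,9,15,10,11,13]
j→2, i→3; i≥j, return j=2. a = [4,8,7,16,14,12,9,15,10,11,13]

[4,8,7,16,14,12,9,15,10,11,13]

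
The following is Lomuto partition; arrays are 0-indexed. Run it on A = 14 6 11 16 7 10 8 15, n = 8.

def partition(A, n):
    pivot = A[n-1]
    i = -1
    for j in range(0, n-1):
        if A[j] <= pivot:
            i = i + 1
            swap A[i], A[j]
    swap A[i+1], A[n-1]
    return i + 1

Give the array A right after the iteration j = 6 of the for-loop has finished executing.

14 6 11 7 10 8 16 15

pivot=15, i=-1
j=0: 14≤15, i=0, swap(0,0) ⇒ 14 6 11 16 7 10 8 15
j=1: 6≤15, i=1, swap(1,1) ⇒ 14 6 11 16 7 10 8 15
j=2: 11≤15, i=2, swap(2,2) ⇒ 14 6 11 16 7 10 8 15
j=3: 16>15, skip
j=4: 7≤15, i=3, swap(3,4) ⇒ 14 6 11 7 16 10 8 15
j=5: 10≤15, i=4, swap(4,5) ⇒ 14 6 11 7 10 16 8 15
j=6: 8≤15, i=5, swap(5,6) ⇒ 14 6 11 7 10 8 16 15
(after j=6) A = 14 6 11 7 10 8 16 15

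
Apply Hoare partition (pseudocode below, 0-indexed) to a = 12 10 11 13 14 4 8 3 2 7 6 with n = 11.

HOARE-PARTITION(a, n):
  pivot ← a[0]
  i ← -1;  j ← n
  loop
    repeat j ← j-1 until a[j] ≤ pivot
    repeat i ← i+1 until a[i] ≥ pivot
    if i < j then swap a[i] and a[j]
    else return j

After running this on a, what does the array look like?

pivot = a[0] = 12; i = -1, j = 11
j→10 (a[10]=6≤12), i→0 (a[0]=12≥12); i<j, swap → 6 10 11 13 14 4 8 3 2 7 12
j→9 (a[9]=7≤12), i→3 (a[3]=13≥12); i<j, swap → 6 10 11 7 14 4 8 3 2 13 12
j→8 (a[8]=2≤12), i→4 (a[4]=14≥12); i<j, swap → 6 10 11 7 2 4 8 3 14 13 12
j→7, i→8; i≥j, return j=7. a = 6 10 11 7 2 4 8 3 14 13 12

6 10 11 7 2 4 8 3 14 13 12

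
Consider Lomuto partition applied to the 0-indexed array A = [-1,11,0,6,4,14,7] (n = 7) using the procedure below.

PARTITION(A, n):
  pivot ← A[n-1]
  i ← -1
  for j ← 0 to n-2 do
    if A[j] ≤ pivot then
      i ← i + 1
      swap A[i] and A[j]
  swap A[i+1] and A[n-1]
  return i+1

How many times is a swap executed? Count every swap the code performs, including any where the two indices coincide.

5

pivot = A[6] = 7; i = -1
j=0: A[0]=-1 ≤ 7 → i=0, swap A[0],A[0] (no change) → [-1,11,0,6,4,14,7]
j=1: A[1]=11 > 7 → no swap
j=2: A[2]=0 ≤ 7 → i=1, swap A[1],A[2] → [-1,0,11,6,4,14,7]
j=3: A[3]=6 ≤ 7 → i=2, swap A[2],A[3] → [-1,0,6,11,4,14,7]
j=4: A[4]=4 ≤ 7 → i=3, swap A[3],A[4] → [-1,0,6,4,11,14,7]
j=5: A[5]=14 > 7 → no swap
final swap A[4],A[6] → [-1,0,6,4,7,14,11]; return 4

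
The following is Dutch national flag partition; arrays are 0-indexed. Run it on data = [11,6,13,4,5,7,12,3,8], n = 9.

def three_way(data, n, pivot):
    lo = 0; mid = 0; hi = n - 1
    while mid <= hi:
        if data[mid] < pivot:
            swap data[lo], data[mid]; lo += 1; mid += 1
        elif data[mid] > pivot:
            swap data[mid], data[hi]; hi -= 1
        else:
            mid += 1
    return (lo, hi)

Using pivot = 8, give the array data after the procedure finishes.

pivot = 8; lo=0, mid=0, hi=8
data[mid]=11>8: swap data[0],data[8]; hi=7 → [8,6,13,4,5,7,12,3,11]
data[mid]=8=8: mid=1
data[mid]=6<8: swap data[0],data[1]; lo=1,mid=2 → [6,8,13,4,5,7,12,3,11]
data[mid]=13>8: swap data[2],data[7]; hi=6 → [6,8,3,4,5,7,12,13,11]
data[mid]=3<8: swap data[1],data[2]; lo=2,mid=3 → [6,3,8,4,5,7,12,13,11]
data[mid]=4<8: swap data[2],data[3]; lo=3,mid=4 → [6,3,4,8,5,7,12,13,11]
data[mid]=5<8: swap data[3],data[4]; lo=4,mid=5 → [6,3,4,5,8,7,12,13,11]
data[mid]=7<8: swap data[4],data[5]; lo=5,mid=6 → [6,3,4,5,7,8,12,13,11]
data[mid]=12>8: swap data[6],data[6]; hi=5 → [6,3,4,5,7,8,12,13,11]
end: lo=5, hi=5; data = [6,3,4,5,7,8,12,13,11]

[6,3,4,5,7,8,12,13,11]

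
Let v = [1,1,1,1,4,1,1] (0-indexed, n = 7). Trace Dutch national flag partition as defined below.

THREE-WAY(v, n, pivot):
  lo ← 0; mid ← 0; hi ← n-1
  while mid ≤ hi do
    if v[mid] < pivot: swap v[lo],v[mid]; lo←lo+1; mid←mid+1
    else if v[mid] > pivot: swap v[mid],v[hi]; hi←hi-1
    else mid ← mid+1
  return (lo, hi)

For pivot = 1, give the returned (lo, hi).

(0, 5)

lo=0 mid=0 hi=6
1=1: mid=1
1=1: mid=2
1=1: mid=3
1=1: mid=4
4>1: swap(4,6), hi=5 ⇒ [1,1,1,1,1,1,4]
1=1: mid=5
1=1: mid=6
done. lo=0 hi=5; v=[1,1,1,1,1,1,4]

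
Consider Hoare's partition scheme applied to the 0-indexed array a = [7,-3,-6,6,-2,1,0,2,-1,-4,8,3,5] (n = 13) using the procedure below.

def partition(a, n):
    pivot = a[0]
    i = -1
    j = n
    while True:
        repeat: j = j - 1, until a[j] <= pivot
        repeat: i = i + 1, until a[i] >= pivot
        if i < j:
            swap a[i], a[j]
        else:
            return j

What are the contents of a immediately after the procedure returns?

pivot = a[0] = 7; i = -1, j = 13
j→12 (a[12]=5≤7), i→0 (a[0]=7≥7); i<j, swap → [5,-3,-6,6,-2,1,0,2,-1,-4,8,3,7]
j→11 (a[11]=3≤7), i→10 (a[10]=8≥7); i<j, swap → [5,-3,-6,6,-2,1,0,2,-1,-4,3,8,7]
j→10, i→11; i≥j, return j=10. a = [5,-3,-6,6,-2,1,0,2,-1,-4,3,8,7]

[5,-3,-6,6,-2,1,0,2,-1,-4,3,8,7]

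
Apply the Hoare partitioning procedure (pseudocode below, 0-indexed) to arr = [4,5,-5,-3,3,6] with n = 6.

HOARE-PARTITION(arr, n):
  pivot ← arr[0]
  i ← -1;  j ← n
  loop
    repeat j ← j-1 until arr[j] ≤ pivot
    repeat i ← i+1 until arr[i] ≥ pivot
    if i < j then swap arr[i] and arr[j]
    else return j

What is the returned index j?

2

pivot = arr[0] = 4; i = -1, j = 6
j→4 (arr[4]=3≤4), i→0 (arr[0]=4≥4); i<j, swap → [3,5,-5,-3,4,6]
j→3 (arr[3]=-3≤4), i→1 (arr[1]=5≥4); i<j, swap → [3,-3,-5,5,4,6]
j→2, i→3; i≥j, return j=2. arr = [3,-3,-5,5,4,6]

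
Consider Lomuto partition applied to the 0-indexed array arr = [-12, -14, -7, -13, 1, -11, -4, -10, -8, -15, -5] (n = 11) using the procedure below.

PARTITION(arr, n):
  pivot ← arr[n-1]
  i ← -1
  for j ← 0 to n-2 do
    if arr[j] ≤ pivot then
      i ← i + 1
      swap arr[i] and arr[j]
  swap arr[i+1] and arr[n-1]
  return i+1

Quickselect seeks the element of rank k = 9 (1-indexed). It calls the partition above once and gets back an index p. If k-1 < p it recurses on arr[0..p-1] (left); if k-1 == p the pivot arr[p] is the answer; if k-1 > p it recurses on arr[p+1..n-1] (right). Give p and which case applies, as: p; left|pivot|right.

8; pivot

pivot = arr[10] = -5; i = -1
j=0: arr[0]=-12 ≤ -5 → i=0, swap arr[0],arr[0] (no change) → [-12, -14, -7, -13, 1, -11, -4, -10, -8, -15, -5]
j=1: arr[1]=-14 ≤ -5 → i=1, swap arr[1],arr[1] (no change) → [-12, -14, -7, -13, 1, -11, -4, -10, -8, -15, -5]
j=2: arr[2]=-7 ≤ -5 → i=2, swap arr[2],arr[2] (no change) → [-12, -14, -7, -13, 1, -11, -4, -10, -8, -15, -5]
j=3: arr[3]=-13 ≤ -5 → i=3, swap arr[3],arr[3] (no change) → [-12, -14, -7, -13, 1, -11, -4, -10, -8, -15, -5]
j=4: arr[4]=1 > -5 → no swap
j=5: arr[5]=-11 ≤ -5 → i=4, swap arr[4],arr[5] → [-12, -14, -7, -13, -11, 1, -4, -10, -8, -15, -5]
j=6: arr[6]=-4 > -5 → no swap
j=7: arr[7]=-10 ≤ -5 → i=5, swap arr[5],arr[7] → [-12, -14, -7, -13, -11, -10, -4, 1, -8, -15, -5]
j=8: arr[8]=-8 ≤ -5 → i=6, swap arr[6],arr[8] → [-12, -14, -7, -13, -11, -10, -8, 1, -4, -15, -5]
j=9: arr[9]=-15 ≤ -5 → i=7, swap arr[7],arr[9] → [-12, -14, -7, -13, -11, -10, -8, -15, -4, 1, -5]
final swap arr[8],arr[10] → [-12, -14, -7, -13, -11, -10, -8, -15, -5, 1, -4]; return 8
p = 8; k-1 = 8 == 8 ⇒ pivot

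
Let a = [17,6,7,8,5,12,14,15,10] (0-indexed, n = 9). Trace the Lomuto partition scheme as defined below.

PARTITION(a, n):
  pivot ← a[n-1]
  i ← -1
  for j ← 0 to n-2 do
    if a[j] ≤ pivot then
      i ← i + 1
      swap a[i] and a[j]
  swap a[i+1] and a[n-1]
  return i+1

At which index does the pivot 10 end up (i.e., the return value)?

pivot = a[8] = 10; i = -1
j=0: a[0]=17 > 10 → no swap
j=1: a[1]=6 ≤ 10 → i=0, swap a[0],a[1] → [6,17,7,8,5,12,14,15,10]
j=2: a[2]=7 ≤ 10 → i=1, swap a[1],a[2] → [6,7,17,8,5,12,14,15,10]
j=3: a[3]=8 ≤ 10 → i=2, swap a[2],a[3] → [6,7,8,17,5,12,14,15,10]
j=4: a[4]=5 ≤ 10 → i=3, swap a[3],a[4] → [6,7,8,5,17,12,14,15,10]
j=5: a[5]=12 > 10 → no swap
j=6: a[6]=14 > 10 → no swap
j=7: a[7]=15 > 10 → no swap
final swap a[4],a[8] → [6,7,8,5,10,12,14,15,17]; return 4

4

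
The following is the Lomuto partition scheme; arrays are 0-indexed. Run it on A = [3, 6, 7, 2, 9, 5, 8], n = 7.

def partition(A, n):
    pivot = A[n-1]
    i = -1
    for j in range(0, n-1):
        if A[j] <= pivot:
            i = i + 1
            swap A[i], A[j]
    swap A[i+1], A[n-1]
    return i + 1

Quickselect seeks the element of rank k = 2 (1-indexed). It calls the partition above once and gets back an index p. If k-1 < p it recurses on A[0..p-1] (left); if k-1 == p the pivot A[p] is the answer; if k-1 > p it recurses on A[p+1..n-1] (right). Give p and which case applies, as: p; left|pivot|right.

5; left

pivot = A[6] = 8; i = -1
j=0: A[0]=3 ≤ 8 → i=0, swap A[0],A[0] (no change) → [3, 6, 7, 2, 9, 5, 8]
j=1: A[1]=6 ≤ 8 → i=1, swap A[1],A[1] (no change) → [3, 6, 7, 2, 9, 5, 8]
j=2: A[2]=7 ≤ 8 → i=2, swap A[2],A[2] (no change) → [3, 6, 7, 2, 9, 5, 8]
j=3: A[3]=2 ≤ 8 → i=3, swap A[3],A[3] (no change) → [3, 6, 7, 2, 9, 5, 8]
j=4: A[4]=9 > 8 → no swap
j=5: A[5]=5 ≤ 8 → i=4, swap A[4],A[5] → [3, 6, 7, 2, 5, 9, 8]
final swap A[5],A[6] → [3, 6, 7, 2, 5, 8, 9]; return 5
p = 5; k-1 = 1 < 5 ⇒ left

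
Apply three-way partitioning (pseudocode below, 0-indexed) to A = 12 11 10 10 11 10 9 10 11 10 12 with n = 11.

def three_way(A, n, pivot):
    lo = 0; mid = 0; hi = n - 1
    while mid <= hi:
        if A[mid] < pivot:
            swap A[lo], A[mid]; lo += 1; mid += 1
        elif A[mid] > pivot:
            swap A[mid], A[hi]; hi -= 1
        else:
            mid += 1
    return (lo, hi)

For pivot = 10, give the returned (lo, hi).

lo=0 mid=0 hi=10
12>10: swap(0,10), hi=9 ⇒ 12 11 10 10 11 10 9 10 11 10 12
12>10: swap(0,9), hi=8 ⇒ 10 11 10 10 11 10 9 10 11 12 12
10=10: mid=1
11>10: swap(1,8), hi=7 ⇒ 10 11 10 10 11 10 9 10 11 12 12
11>10: swap(1,7), hi=6 ⇒ 10 10 10 10 11 10 9 11 11 12 12
10=10: mid=2
10=10: mid=3
10=10: mid=4
11>10: swap(4,6), hi=5 ⇒ 10 10 10 10 9 10 11 11 11 12 12
9<10: swap(0,4), lo=1 mid=5 ⇒ 9 10 10 10 10 10 11 11 11 12 12
10=10: mid=6
done. lo=1 hi=5; A=9 10 10 10 10 10 11 11 11 12 12

(1, 5)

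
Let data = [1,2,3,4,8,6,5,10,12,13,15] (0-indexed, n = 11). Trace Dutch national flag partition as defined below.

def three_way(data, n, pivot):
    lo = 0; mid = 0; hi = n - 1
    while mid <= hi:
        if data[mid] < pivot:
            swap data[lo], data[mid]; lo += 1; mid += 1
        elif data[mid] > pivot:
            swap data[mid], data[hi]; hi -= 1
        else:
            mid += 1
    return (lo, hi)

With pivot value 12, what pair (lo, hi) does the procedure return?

pivot = 12; lo=0, mid=0, hi=10
data[mid]=1<12: swap data[0],data[0]; lo=1,mid=1 → [1,2,3,4,8,6,5,10,12,13,15]
data[mid]=2<12: swap data[1],data[1]; lo=2,mid=2 → [1,2,3,4,8,6,5,10,12,13,15]
data[mid]=3<12: swap data[2],data[2]; lo=3,mid=3 → [1,2,3,4,8,6,5,10,12,13,15]
data[mid]=4<12: swap data[3],data[3]; lo=4,mid=4 → [1,2,3,4,8,6,5,10,12,13,15]
data[mid]=8<12: swap data[4],data[4]; lo=5,mid=5 → [1,2,3,4,8,6,5,10,12,13,15]
data[mid]=6<12: swap data[5],data[5]; lo=6,mid=6 → [1,2,3,4,8,6,5,10,12,13,15]
data[mid]=5<12: swap data[6],data[6]; lo=7,mid=7 → [1,2,3,4,8,6,5,10,12,13,15]
data[mid]=10<12: swap data[7],data[7]; lo=8,mid=8 → [1,2,3,4,8,6,5,10,12,13,15]
data[mid]=12=12: mid=9
data[mid]=13>12: swap data[9],data[10]; hi=9 → [1,2,3,4,8,6,5,10,12,15,13]
data[mid]=15>12: swap data[9],data[9]; hi=8 → [1,2,3,4,8,6,5,10,12,15,13]
end: lo=8, hi=8; data = [1,2,3,4,8,6,5,10,12,15,13]

(8, 8)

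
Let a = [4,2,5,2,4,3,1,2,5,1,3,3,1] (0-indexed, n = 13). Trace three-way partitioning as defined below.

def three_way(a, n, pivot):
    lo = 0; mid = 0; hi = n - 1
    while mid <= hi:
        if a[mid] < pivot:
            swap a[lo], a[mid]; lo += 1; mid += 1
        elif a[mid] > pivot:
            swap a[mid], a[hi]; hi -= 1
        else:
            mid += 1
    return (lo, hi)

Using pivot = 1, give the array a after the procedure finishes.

[1,1,1,4,3,2,2,5,5,3,3,2,4]

lo=0 mid=0 hi=12
4>1: swap(0,12), hi=11 ⇒ [1,2,5,2,4,3,1,2,5,1,3,3,4]
1=1: mid=1
2>1: swap(1,11), hi=10 ⇒ [1,3,5,2,4,3,1,2,5,1,3,2,4]
3>1: swap(1,10), hi=9 ⇒ [1,3,5,2,4,3,1,2,5,1,3,2,4]
3>1: swap(1,9), hi=8 ⇒ [1,1,5,2,4,3,1,2,5,3,3,2,4]
1=1: mid=2
5>1: swap(2,8), hi=7 ⇒ [1,1,5,2,4,3,1,2,5,3,3,2,4]
5>1: swap(2,7), hi=6 ⇒ [1,1,2,2,4,3,1,5,5,3,3,2,4]
2>1: swap(2,6), hi=5 ⇒ [1,1,1,2,4,3,2,5,5,3,3,2,4]
1=1: mid=3
2>1: swap(3,5), hi=4 ⇒ [1,1,1,3,4,2,2,5,5,3,3,2,4]
3>1: swap(3,4), hi=3 ⇒ [1,1,1,4,3,2,2,5,5,3,3,2,4]
4>1: swap(3,3), hi=2 ⇒ [1,1,1,4,3,2,2,5,5,3,3,2,4]
done. lo=0 hi=2; a=[1,1,1,4,3,2,2,5,5,3,3,2,4]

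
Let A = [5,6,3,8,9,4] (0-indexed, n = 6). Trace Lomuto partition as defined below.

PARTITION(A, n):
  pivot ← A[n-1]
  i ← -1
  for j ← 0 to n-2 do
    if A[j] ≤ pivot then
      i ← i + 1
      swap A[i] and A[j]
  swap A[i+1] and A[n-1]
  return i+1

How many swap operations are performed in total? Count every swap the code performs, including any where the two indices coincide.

pivot=4, i=-1
j=0: 5>4, skip
j=1: 6>4, skip
j=2: 3≤4, i=0, swap(0,2) ⇒ [3,6,5,8,9,4]
j=3: 8>4, skip
j=4: 9>4, skip
swap(1,5) ⇒ [3,4,5,8,9,6]; return 1

2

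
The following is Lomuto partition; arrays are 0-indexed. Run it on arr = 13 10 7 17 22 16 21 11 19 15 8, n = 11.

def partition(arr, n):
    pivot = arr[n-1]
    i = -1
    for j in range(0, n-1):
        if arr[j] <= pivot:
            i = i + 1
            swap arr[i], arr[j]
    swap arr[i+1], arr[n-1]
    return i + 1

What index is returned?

1

pivot = arr[10] = 8; i = -1
j=0: arr[0]=13 > 8 → no swap
j=1: arr[1]=10 > 8 → no swap
j=2: arr[2]=7 ≤ 8 → i=0, swap arr[0],arr[2] → 7 10 13 17 22 16 21 11 19 15 8
j=3: arr[3]=17 > 8 → no swap
j=4: arr[4]=22 > 8 → no swap
j=5: arr[5]=16 > 8 → no swap
j=6: arr[6]=21 > 8 → no swap
j=7: arr[7]=11 > 8 → no swap
j=8: arr[8]=19 > 8 → no swap
j=9: arr[9]=15 > 8 → no swap
final swap arr[1],arr[10] → 7 8 13 17 22 16 21 11 19 15 10; return 1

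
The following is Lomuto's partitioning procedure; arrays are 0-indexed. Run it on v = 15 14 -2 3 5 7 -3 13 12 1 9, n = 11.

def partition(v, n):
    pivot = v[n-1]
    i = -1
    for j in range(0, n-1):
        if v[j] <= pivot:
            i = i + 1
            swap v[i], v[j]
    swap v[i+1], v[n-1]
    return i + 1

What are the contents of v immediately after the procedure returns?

-2 3 5 7 -3 1 9 13 12 14 15

pivot = v[10] = 9; i = -1
j=0: v[0]=15 > 9 → no swap
j=1: v[1]=14 > 9 → no swap
j=2: v[2]=-2 ≤ 9 → i=0, swap v[0],v[2] → -2 14 15 3 5 7 -3 13 12 1 9
j=3: v[3]=3 ≤ 9 → i=1, swap v[1],v[3] → -2 3 15 14 5 7 -3 13 12 1 9
j=4: v[4]=5 ≤ 9 → i=2, swap v[2],v[4] → -2 3 5 14 15 7 -3 13 12 1 9
j=5: v[5]=7 ≤ 9 → i=3, swap v[3],v[5] → -2 3 5 7 15 14 -3 13 12 1 9
j=6: v[6]=-3 ≤ 9 → i=4, swap v[4],v[6] → -2 3 5 7 -3 14 15 13 12 1 9
j=7: v[7]=13 > 9 → no swap
j=8: v[8]=12 > 9 → no swap
j=9: v[9]=1 ≤ 9 → i=5, swap v[5],v[9] → -2 3 5 7 -3 1 15 13 12 14 9
final swap v[6],v[10] → -2 3 5 7 -3 1 9 13 12 14 15; return 6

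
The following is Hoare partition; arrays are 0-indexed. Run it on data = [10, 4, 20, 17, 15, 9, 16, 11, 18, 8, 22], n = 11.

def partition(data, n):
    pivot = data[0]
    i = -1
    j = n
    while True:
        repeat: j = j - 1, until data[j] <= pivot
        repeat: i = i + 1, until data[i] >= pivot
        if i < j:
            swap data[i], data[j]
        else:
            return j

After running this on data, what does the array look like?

pivot = data[0] = 10; i = -1, j = 11
j→9 (data[9]=8≤10), i→0 (data[0]=10≥10); i<j, swap → [8, 4, 20, 17, 15, 9, 16, 11, 18, 10, 22]
j→5 (data[5]=9≤10), i→2 (data[2]=20≥10); i<j, swap → [8, 4, 9, 17, 15, 20, 16, 11, 18, 10, 22]
j→2, i→3; i≥j, return j=2. data = [8, 4, 9, 17, 15, 20, 16, 11, 18, 10, 22]

[8, 4, 9, 17, 15, 20, 16, 11, 18, 10, 22]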